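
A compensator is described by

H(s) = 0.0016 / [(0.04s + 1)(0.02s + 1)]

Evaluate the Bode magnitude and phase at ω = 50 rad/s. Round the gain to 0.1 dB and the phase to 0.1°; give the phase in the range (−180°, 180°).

At ω = 50 rad/s:
pole (1 + j50·0.04) = 1 + j2 → |·| ≈ 2.2361, ∠ ≈ 63.43°
pole (1 + j50·0.02) = 1 + j1 → |·| ≈ 1.4142, ∠ ≈ 45.00°
|H| = 0.0016 · 1 / (2.2361 · 1.4142) ≈ 0.00050596
Gain = 20 log₁₀(0.00050596) ≈ -65.92 dB
∠H = (0°) − (63.43° + 45.00°) = -108.43°

-65.9 dB, -108.4°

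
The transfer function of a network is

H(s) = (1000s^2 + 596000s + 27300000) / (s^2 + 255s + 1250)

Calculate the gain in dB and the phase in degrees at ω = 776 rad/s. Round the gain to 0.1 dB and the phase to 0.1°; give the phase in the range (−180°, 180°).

61.3 dB, -20.6°

Substitute s = j776:
Numerator: 1000(j776)^2 + 596000(j776) + 27300000 = -574876000 + j462496000
Denominator: (j776)^2 + 255(j776) + 1250 = -600926 + j197880
|N| = √(574876000² + 462496000²) ≈ 7.3782e+08, ∠N ≈ 141.18°
|D| = √(600926² + 197880²) ≈ 6.3267e+05, ∠D ≈ 161.77°
|H| = 7.3782e+08 / 6.3267e+05 ≈ 1166.2
Gain = 20 log₁₀(1166.2) ≈ 61.34 dB
∠H = 141.18° − 161.77° = -20.59°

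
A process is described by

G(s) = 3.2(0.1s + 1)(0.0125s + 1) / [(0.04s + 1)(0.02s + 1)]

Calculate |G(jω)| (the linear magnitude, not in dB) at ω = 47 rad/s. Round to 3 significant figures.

At ω = 47 rad/s:
zero (1 + j47·0.1) = 1 + j4.7 → |·| ≈ 4.8052, ∠ ≈ 77.99°
zero (1 + j47·0.0125) = 1 + j0.5875 → |·| ≈ 1.1598, ∠ ≈ 30.43°
pole (1 + j47·0.04) = 1 + j1.88 → |·| ≈ 2.1294, ∠ ≈ 61.99°
pole (1 + j47·0.02) = 1 + j0.94 → |·| ≈ 1.3724, ∠ ≈ 43.23°
|G| = 3.2 · 4.8052 · 1.1598 / (2.1294 · 1.3724) ≈ 6.1025

6.10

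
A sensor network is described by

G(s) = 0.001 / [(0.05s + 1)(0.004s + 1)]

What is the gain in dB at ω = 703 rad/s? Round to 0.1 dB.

-100.4 dB

At ω = 703 rad/s:
pole (1 + j703·0.05) = 1 + j35.15 → |·| ≈ 35.164, ∠ ≈ 88.37°
pole (1 + j703·0.004) = 1 + j2.812 → |·| ≈ 2.9845, ∠ ≈ 70.42°
|G| = 0.001 · 1 / (35.164 · 2.9845) ≈ 9.5286e-06
Gain = 20 log₁₀(9.5286e-06) ≈ -100.42 dB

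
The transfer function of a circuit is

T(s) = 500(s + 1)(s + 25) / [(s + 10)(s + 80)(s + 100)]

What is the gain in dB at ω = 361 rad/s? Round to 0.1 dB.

2.3 dB

At s = jω = j361:
zero (s+1): 1 + j361 → |·| = √(1²+361²) = √130322 ≈ 361, ∠ = arctan(361/1) ≈ 89.84°
zero (s+25): 25 + j361 → |·| = √(25²+361²) = √130946 ≈ 361.86, ∠ = arctan(361/25) ≈ 86.04°
pole (s+10): 10 + j361 → |·| = √(10²+361²) = √130421 ≈ 361.14, ∠ = arctan(361/10) ≈ 88.41°
pole (s+80): 80 + j361 → |·| = √(80²+361²) = √136721 ≈ 369.76, ∠ = arctan(361/80) ≈ 77.50°
pole (s+100): 100 + j361 → |·| = √(100²+361²) = √140321 ≈ 374.59, ∠ = arctan(361/100) ≈ 74.52°
|T| = 500 · 1.3063e+05 / 5.0021e+07 ≈ 1.3058
Gain = 20 log₁₀(1.3058) ≈ 2.32 dB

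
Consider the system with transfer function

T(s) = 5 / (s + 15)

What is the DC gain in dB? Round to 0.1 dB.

-9.5 dB

T(0) = 5 / 15 ≈ 0.33333
20 log₁₀(0.33333) ≈ -9.54 dB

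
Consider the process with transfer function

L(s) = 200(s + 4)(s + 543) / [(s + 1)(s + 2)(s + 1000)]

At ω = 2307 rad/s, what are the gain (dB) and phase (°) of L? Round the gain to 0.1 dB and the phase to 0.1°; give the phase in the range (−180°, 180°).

-21.8 dB, -79.8°

At s = jω = j2307:
zero (s+4): 4 + j2307 → |·| = √(4²+2307²) = √5322265 ≈ 2307, ∠ = arctan(2307/4) ≈ 89.90°
zero (s+543): 543 + j2307 → |·| = √(543²+2307²) = √5617098 ≈ 2370, ∠ = arctan(2307/543) ≈ 76.76°
pole (s+1): 1 + j2307 → |·| = √(1²+2307²) = √5322250 ≈ 2307, ∠ = arctan(2307/1) ≈ 89.98°
pole (s+2): 2 + j2307 → |·| = √(2²+2307²) = √5322253 ≈ 2307, ∠ = arctan(2307/2) ≈ 89.95°
pole (s+1000): 1000 + j2307 → |·| = √(1000²+2307²) = √6322249 ≈ 2514.4, ∠ = arctan(2307/1000) ≈ 66.57°
|L| = 200 · 5.4676e+06 / 1.3382e+10 ≈ 0.081716
Gain = 20 log₁₀(0.081716) ≈ -21.75 dB
∠L = 166.66° − 246.50° = -79.84°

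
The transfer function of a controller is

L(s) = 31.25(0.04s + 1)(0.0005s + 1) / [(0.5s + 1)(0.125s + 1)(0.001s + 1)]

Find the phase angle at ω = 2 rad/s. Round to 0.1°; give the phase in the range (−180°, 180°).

-54.5°

At ω = 2 rad/s:
zero (1 + j2·0.04) = 1 + j0.08 → |·| ≈ 1.0032, ∠ ≈ 4.57°
zero (1 + j2·0.0005) = 1 + j0.001 → |·| ≈ 1, ∠ ≈ 0.06°
pole (1 + j2·0.5) = 1 + j1 → |·| ≈ 1.4142, ∠ ≈ 45.00°
pole (1 + j2·0.125) = 1 + j0.25 → |·| ≈ 1.0308, ∠ ≈ 14.04°
pole (1 + j2·0.001) = 1 + j0.002 → |·| ≈ 1, ∠ ≈ 0.11°
∠L = (4.57° + 0.06°) − (45.00° + 14.04° + 0.11°) = -54.52°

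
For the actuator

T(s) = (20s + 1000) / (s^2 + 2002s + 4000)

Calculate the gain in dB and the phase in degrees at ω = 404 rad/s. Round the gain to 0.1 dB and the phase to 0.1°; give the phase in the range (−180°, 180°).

-40.1 dB, -18.2°

Substitute s = j404:
Numerator: 20(j404) + 1000 = 1000 + j8080
Denominator: (j404)^2 + 2002(j404) + 4000 = -159216 + j808808
|N| = √(1000² + 8080²) ≈ 8141.6, ∠N ≈ 82.94°
|D| = √(159216² + 808808²) ≈ 8.2433e+05, ∠D ≈ 101.14°
|T| = 8141.6 / 8.2433e+05 ≈ 0.0098766
Gain = 20 log₁₀(0.0098766) ≈ -40.11 dB
∠T = 82.94° − 101.14° = -18.20°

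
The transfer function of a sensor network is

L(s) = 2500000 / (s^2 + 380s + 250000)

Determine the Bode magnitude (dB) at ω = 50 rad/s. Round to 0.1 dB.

20.1 dB

At s = jω = j50:
quadratic: (j50)² + 380·j50 + 250000 = 247500 + j19000 → |·| ≈ 2.4823e+05, ∠ ≈ 4.39°
|L| = 2500000 / 2.4823e+05 ≈ 10.071
Gain = 20 log₁₀(10.071) ≈ 20.06 dB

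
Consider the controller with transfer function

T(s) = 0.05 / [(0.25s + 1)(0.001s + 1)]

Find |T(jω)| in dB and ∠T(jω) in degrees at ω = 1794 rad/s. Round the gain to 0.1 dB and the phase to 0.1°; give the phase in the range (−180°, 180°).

-85.3 dB, -150.7°

At ω = 1794 rad/s:
pole (1 + j1794·0.25) = 1 + j448.5 → |·| ≈ 448.5, ∠ ≈ 89.87°
pole (1 + j1794·0.001) = 1 + j1.794 → |·| ≈ 2.0539, ∠ ≈ 60.86°
|T| = 0.05 · 1 / (448.5 · 2.0539) ≈ 5.4279e-05
Gain = 20 log₁₀(5.4279e-05) ≈ -85.31 dB
∠T = (0°) − (89.87° + 60.86°) = -150.73°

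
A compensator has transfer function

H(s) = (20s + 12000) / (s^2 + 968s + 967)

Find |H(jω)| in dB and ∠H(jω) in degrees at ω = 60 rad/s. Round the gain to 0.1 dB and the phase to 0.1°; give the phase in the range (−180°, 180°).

Substitute s = j60:
Numerator: 20(j60) + 12000 = 12000 + j1200
Denominator: (j60)^2 + 968(j60) + 967 = -2633 + j58080
|N| = √(12000² + 1200²) ≈ 12060, ∠N ≈ 5.71°
|D| = √(2633² + 58080²) ≈ 58140, ∠D ≈ 92.60°
|H| = 12060 / 58140 ≈ 0.20743
Gain = 20 log₁₀(0.20743) ≈ -13.66 dB
∠H = 5.71° − 92.60° = -86.89°

-13.7 dB, -86.9°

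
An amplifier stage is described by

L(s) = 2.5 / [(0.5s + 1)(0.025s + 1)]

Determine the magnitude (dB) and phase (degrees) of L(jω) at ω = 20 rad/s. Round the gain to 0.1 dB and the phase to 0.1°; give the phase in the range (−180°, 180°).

At ω = 20 rad/s:
pole (1 + j20·0.5) = 1 + j10 → |·| ≈ 10.05, ∠ ≈ 84.29°
pole (1 + j20·0.025) = 1 + j0.5 → |·| ≈ 1.118, ∠ ≈ 26.57°
|L| = 2.5 · 1 / (10.05 · 1.118) ≈ 0.2225
Gain = 20 log₁₀(0.2225) ≈ -13.05 dB
∠L = (0°) − (84.29° + 26.57°) = -110.86°

-13.1 dB, -110.9°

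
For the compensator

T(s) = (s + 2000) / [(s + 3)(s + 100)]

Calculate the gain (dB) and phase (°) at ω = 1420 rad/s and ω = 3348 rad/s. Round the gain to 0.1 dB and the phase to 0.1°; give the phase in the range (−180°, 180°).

At s = jω = j1420:
zero (s+2000): 2000 + j1420 → |·| = √(2000²+1420²) = √6016400 ≈ 2452.8, ∠ = arctan(1420/2000) ≈ 35.37°
pole (s+3): 3 + j1420 → |·| = √(3²+1420²) = √2016409 ≈ 1420, ∠ = arctan(1420/3) ≈ 89.88°
pole (s+100): 100 + j1420 → |·| = √(100²+1420²) = √2026400 ≈ 1423.5, ∠ = arctan(1420/100) ≈ 85.97°
|T| = 1 · 2452.8 / 2.0214e+06 ≈ 0.0012134
Gain = 20 log₁₀(0.0012134) ≈ -58.32 dB
∠T = 35.37° − 175.85° = -140.48°

At s = jω = j3348:
zero (s+2000): 2000 + j3348 → |·| = √(2000²+3348²) = √15209104 ≈ 3899.9, ∠ = arctan(3348/2000) ≈ 59.15°
pole (s+3): 3 + j3348 → |·| = √(3²+3348²) = √11209113 ≈ 3348, ∠ = arctan(3348/3) ≈ 89.95°
pole (s+100): 100 + j3348 → |·| = √(100²+3348²) = √11219104 ≈ 3349.5, ∠ = arctan(3348/100) ≈ 88.29°
|T| = 1 · 3899.9 / 1.1214e+07 ≈ 0.00034777
Gain = 20 log₁₀(0.00034777) ≈ -69.17 dB
∠T = 59.15° − 178.24° = -119.09°

ω = 1420: -58.3 dB, -140.5°; ω = 3348: -69.2 dB, -119.1°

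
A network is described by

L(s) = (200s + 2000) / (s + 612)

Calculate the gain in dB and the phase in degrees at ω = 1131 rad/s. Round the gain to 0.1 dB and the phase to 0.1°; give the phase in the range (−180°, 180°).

44.9 dB, 27.9°

Substitute s = j1131:
Numerator: 200(j1131) + 2000 = 2000 + j226200
Denominator: (j1131) + 612 = 612 + j1131
|N| = √(2000² + 226200²) ≈ 2.2621e+05, ∠N ≈ 89.49°
|D| = √(612² + 1131²) ≈ 1286, ∠D ≈ 61.58°
|L| = 2.2621e+05 / 1286 ≈ 175.9
Gain = 20 log₁₀(175.9) ≈ 44.91 dB
∠L = 89.49° − 61.58° = 27.91°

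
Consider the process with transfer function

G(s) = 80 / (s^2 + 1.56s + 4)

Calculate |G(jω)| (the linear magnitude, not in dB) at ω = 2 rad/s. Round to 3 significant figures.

At s = jω = j2:
quadratic: (j2)² + 1.56·j2 + 4 = 0 + j3.12 → |·| ≈ 3.12, ∠ ≈ 90.00°
|G| = 80 / 3.12 ≈ 25.641

25.6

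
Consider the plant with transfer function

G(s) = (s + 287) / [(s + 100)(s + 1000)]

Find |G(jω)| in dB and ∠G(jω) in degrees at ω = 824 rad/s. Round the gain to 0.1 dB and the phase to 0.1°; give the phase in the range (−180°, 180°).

-61.8 dB, -51.8°

At s = jω = j824:
zero (s+287): 287 + j824 → |·| = √(287²+824²) = √761345 ≈ 872.55, ∠ = arctan(824/287) ≈ 70.80°
pole (s+100): 100 + j824 → |·| = √(100²+824²) = √688976 ≈ 830.05, ∠ = arctan(824/100) ≈ 83.08°
pole (s+1000): 1000 + j824 → |·| = √(1000²+824²) = √1678976 ≈ 1295.8, ∠ = arctan(824/1000) ≈ 39.49°
|G| = 1 · 872.55 / 1.0756e+06 ≈ 0.00081122
Gain = 20 log₁₀(0.00081122) ≈ -61.82 dB
∠G = 70.80° − 122.57° = -51.77°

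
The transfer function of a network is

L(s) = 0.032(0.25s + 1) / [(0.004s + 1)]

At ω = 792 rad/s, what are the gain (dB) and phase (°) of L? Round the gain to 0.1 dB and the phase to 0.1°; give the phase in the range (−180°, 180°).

At ω = 792 rad/s:
zero (1 + j792·0.25) = 1 + j198 → |·| ≈ 198, ∠ ≈ 89.71°
pole (1 + j792·0.004) = 1 + j3.168 → |·| ≈ 3.3221, ∠ ≈ 72.48°
|L| = 0.032 · 198 / (3.3221) ≈ 1.9072
Gain = 20 log₁₀(1.9072) ≈ 5.61 dB
∠L = (89.71°) − (72.48°) = 17.23°

5.6 dB, 17.2°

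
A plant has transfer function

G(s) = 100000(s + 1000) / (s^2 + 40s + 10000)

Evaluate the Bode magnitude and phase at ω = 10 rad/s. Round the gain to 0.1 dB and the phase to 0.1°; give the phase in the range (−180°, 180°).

80.1 dB, -1.7°

At s = jω = j10:
zero (s+1000): 1000 + j10 → |·| = √(1000²+10²) = √1000100 ≈ 1000, ∠ = arctan(10/1000) ≈ 0.57°
quadratic: (j10)² + 40·j10 + 10000 = 9900 + j400 → |·| ≈ 9908.1, ∠ ≈ 2.31°
|G| = 100000 · 1000 / 9908.1 ≈ 10093
Gain = 20 log₁₀(10093) ≈ 80.08 dB
∠G = 0.57° − 2.31° = -1.74°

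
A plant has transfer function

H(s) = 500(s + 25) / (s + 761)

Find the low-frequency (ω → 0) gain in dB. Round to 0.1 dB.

24.3 dB

H(0) = 500·25 / (761) ≈ 16.426
20 log₁₀(16.426) ≈ 24.31 dB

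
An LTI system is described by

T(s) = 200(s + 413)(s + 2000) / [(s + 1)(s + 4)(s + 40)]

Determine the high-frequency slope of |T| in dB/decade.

Each pole contributes −20 dB/decade at high frequency; each zero contributes +20 dB/decade.
Net: 2 zero(s) − 3 pole(s) → -20 dB/decade.

-20 dB/decade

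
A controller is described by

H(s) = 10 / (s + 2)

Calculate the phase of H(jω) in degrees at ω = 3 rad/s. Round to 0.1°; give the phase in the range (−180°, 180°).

-56.3°

Substitute s = j3:
Numerator: 10 = 10 + j0
Denominator: (j3) + 2 = 2 + j3
|N| = √(10² + 0²) ≈ 10, ∠N ≈ 0.00°
|D| = √(2² + 3²) ≈ 3.6056, ∠D ≈ 56.31°
∠H = 0.00° − 56.31° = -56.31°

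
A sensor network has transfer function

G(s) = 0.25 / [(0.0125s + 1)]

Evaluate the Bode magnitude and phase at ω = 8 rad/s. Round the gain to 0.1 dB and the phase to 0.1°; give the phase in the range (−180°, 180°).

At ω = 8 rad/s:
pole (1 + j8·0.0125) = 1 + j0.1 → |·| ≈ 1.005, ∠ ≈ 5.71°
|G| = 0.25 · 1 / (1.005) ≈ 0.24876
Gain = 20 log₁₀(0.24876) ≈ -12.08 dB
∠G = (0°) − (5.71°) = -5.71°

-12.1 dB, -5.7°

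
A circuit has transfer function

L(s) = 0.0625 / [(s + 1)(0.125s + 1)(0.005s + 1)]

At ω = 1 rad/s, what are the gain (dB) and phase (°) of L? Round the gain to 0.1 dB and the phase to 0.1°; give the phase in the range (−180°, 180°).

-27.2 dB, -52.4°

At ω = 1 rad/s:
pole (1 + j1·1) = 1 + j1 → |·| ≈ 1.4142, ∠ ≈ 45.00°
pole (1 + j1·0.125) = 1 + j0.125 → |·| ≈ 1.0078, ∠ ≈ 7.13°
pole (1 + j1·0.005) = 1 + j0.005 → |·| ≈ 1, ∠ ≈ 0.29°
|L| = 0.0625 · 1 / (1.4142 · 1.0078 · 1) ≈ 0.043853
Gain = 20 log₁₀(0.043853) ≈ -27.16 dB
∠L = (0°) − (45.00° + 7.13° + 0.29°) = -52.42°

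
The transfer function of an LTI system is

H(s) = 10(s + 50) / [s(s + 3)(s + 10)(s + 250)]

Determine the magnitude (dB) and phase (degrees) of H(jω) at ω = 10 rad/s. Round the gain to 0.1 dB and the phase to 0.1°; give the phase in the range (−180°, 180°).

-57.2 dB, 160.7°

At s = jω = j10:
zero (s+50): 50 + j10 → |·| = √(50²+10²) = √2600 ≈ 50.99, ∠ = arctan(10/50) ≈ 11.31°
pole (s+3): 3 + j10 → |·| = √(3²+10²) = √109 ≈ 10.44, ∠ = arctan(10/3) ≈ 73.30°
pole (s+10): 10 + j10 → |·| = √(10²+10²) = √200 ≈ 14.142, ∠ = arctan(10/10) ≈ 45.00°
pole (s+250): 250 + j10 → |·| = √(250²+10²) = √62600 ≈ 250.2, ∠ = arctan(10/250) ≈ 2.29°
pole at origin: |s| = 10, ∠ = 90.00° (in denominator)
|H| = 10 · 50.99 / 3.694e+05 ≈ 0.0013803
Gain = 20 log₁₀(0.0013803) ≈ -57.20 dB
∠H = 11.31° − 210.59° = -199.28° ≡ 160.72° (principal value)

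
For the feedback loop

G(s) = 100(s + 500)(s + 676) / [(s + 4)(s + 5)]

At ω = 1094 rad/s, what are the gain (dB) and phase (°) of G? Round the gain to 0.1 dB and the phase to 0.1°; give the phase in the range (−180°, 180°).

At s = jω = j1094:
zero (s+500): 500 + j1094 → |·| = √(500²+1094²) = √1446836 ≈ 1202.8, ∠ = arctan(1094/500) ≈ 65.44°
zero (s+676): 676 + j1094 → |·| = √(676²+1094²) = √1653812 ≈ 1286, ∠ = arctan(1094/676) ≈ 58.29°
pole (s+4): 4 + j1094 → |·| = √(4²+1094²) = √1196852 ≈ 1094, ∠ = arctan(1094/4) ≈ 89.79°
pole (s+5): 5 + j1094 → |·| = √(5²+1094²) = √1196861 ≈ 1094, ∠ = arctan(1094/5) ≈ 89.74°
|G| = 100 · 1.5468e+06 / 1.1968e+06 ≈ 129.24
Gain = 20 log₁₀(129.24) ≈ 42.23 dB
∠G = 123.73° − 179.53° = -55.80°

42.2 dB, -55.8°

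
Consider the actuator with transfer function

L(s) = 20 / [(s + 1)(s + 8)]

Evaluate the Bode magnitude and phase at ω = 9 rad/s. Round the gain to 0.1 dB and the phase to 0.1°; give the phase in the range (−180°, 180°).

-14.7 dB, -132.0°

At s = jω = j9:
pole (s+1): 1 + j9 → |·| = √(1²+9²) = √82 ≈ 9.0554, ∠ = arctan(9/1) ≈ 83.66°
pole (s+8): 8 + j9 → |·| = √(8²+9²) = √145 ≈ 12.042, ∠ = arctan(9/8) ≈ 48.37°
|L| = 20 / 109.05 ≈ 0.1834
Gain = 20 log₁₀(0.1834) ≈ -14.73 dB
∠L = 0.00° − 132.03° = -132.03°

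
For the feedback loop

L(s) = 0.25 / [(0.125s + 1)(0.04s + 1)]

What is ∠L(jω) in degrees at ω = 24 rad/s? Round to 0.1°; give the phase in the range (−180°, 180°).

At ω = 24 rad/s:
pole (1 + j24·0.125) = 1 + j3 → |·| ≈ 3.1623, ∠ ≈ 71.57°
pole (1 + j24·0.04) = 1 + j0.96 → |·| ≈ 1.3862, ∠ ≈ 43.83°
∠L = (0°) − (71.57° + 43.83°) = -115.40°

-115.4°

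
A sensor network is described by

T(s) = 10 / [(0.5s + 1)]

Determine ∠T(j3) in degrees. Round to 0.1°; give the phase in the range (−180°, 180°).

At ω = 3 rad/s:
pole (1 + j3·0.5) = 1 + j1.5 → |·| ≈ 1.8028, ∠ ≈ 56.31°
∠T = (0°) − (56.31°) = -56.31°

-56.3°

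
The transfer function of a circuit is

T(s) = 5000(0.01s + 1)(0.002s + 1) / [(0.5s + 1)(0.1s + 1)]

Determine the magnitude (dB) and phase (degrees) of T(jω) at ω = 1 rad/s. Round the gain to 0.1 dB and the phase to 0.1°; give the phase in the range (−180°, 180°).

At ω = 1 rad/s:
zero (1 + j1·0.01) = 1 + j0.01 → |·| ≈ 1, ∠ ≈ 0.57°
zero (1 + j1·0.002) = 1 + j0.002 → |·| ≈ 1, ∠ ≈ 0.11°
pole (1 + j1·0.5) = 1 + j0.5 → |·| ≈ 1.118, ∠ ≈ 26.57°
pole (1 + j1·0.1) = 1 + j0.1 → |·| ≈ 1.005, ∠ ≈ 5.71°
|T| = 5000 · 1 · 1 / (1.118 · 1.005) ≈ 4450
Gain = 20 log₁₀(4450) ≈ 72.97 dB
∠T = (0.57° + 0.11°) − (26.57° + 5.71°) = -31.60°

73.0 dB, -31.6°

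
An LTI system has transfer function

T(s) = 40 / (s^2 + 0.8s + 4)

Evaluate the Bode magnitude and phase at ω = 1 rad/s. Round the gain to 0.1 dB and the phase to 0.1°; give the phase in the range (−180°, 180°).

22.2 dB, -14.9°

At s = jω = j1:
quadratic: (j1)² + 0.8·j1 + 4 = 3 + j0.8 → |·| ≈ 3.1048, ∠ ≈ 14.93°
|T| = 40 / 3.1048 ≈ 12.883
Gain = 20 log₁₀(12.883) ≈ 22.20 dB
∠T = 0.00° − 14.93° = -14.93°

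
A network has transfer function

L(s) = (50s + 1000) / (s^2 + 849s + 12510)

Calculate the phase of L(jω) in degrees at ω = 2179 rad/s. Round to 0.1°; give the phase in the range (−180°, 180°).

Substitute s = j2179:
Numerator: 50(j2179) + 1000 = 1000 + j108950
Denominator: (j2179)^2 + 849(j2179) + 12510 = -4735531 + j1849971
|N| = √(1000² + 108950²) ≈ 1.0895e+05, ∠N ≈ 89.47°
|D| = √(4735531² + 1849971²) ≈ 5.0841e+06, ∠D ≈ 158.66°
∠L = 89.47° − 158.66° = -69.19°

-69.2°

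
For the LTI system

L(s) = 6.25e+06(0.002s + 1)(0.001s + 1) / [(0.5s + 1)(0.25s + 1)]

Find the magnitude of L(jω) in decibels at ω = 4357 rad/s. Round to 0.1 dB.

40.3 dB

At ω = 4357 rad/s:
zero (1 + j4357·0.002) = 1 + j8.714 → |·| ≈ 8.7712, ∠ ≈ 83.45°
zero (1 + j4357·0.001) = 1 + j4.357 → |·| ≈ 4.4703, ∠ ≈ 77.07°
pole (1 + j4357·0.5) = 1 + j2178.5 → |·| ≈ 2178.5, ∠ ≈ 89.97°
pole (1 + j4357·0.25) = 1 + j1089.25 → |·| ≈ 1089.3, ∠ ≈ 89.95°
|L| = 6.25e+06 · 8.7712 · 4.4703 / (2178.5 · 1089.3) ≈ 103.27
Gain = 20 log₁₀(103.27) ≈ 40.28 dB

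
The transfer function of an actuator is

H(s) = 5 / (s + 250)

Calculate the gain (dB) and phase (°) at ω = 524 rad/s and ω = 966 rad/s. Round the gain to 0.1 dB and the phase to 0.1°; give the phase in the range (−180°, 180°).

ω = 524: -41.3 dB, -64.5°; ω = 966: -46.0 dB, -75.5°

At s = jω = j524:
pole (s+250): 250 + j524 → |·| = √(250²+524²) = √337076 ≈ 580.58, ∠ = arctan(524/250) ≈ 64.49°
|H| = 5 / 580.58 ≈ 0.0086121
Gain = 20 log₁₀(0.0086121) ≈ -41.30 dB
∠H = 0.00° − 64.49° = -64.49°

At s = jω = j966:
pole (s+250): 250 + j966 → |·| = √(250²+966²) = √995656 ≈ 997.83, ∠ = arctan(966/250) ≈ 75.49°
|H| = 5 / 997.83 ≈ 0.0050109
Gain = 20 log₁₀(0.0050109) ≈ -46.00 dB
∠H = 0.00° − 75.49° = -75.49°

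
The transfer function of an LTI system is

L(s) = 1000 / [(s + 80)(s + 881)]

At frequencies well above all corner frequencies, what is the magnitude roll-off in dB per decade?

-40 dB/decade

Each pole contributes −20 dB/decade at high frequency; each zero contributes +20 dB/decade.
Net: 0 zero(s) − 2 pole(s) → -40 dB/decade.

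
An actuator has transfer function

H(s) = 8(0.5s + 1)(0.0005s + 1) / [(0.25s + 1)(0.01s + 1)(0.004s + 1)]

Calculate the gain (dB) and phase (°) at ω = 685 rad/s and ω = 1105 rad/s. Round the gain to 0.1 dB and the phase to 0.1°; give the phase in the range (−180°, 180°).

At ω = 685 rad/s:
zero (1 + j685·0.5) = 1 + j342.5 → |·| ≈ 342.5, ∠ ≈ 89.83°
zero (1 + j685·0.0005) = 1 + j0.3425 → |·| ≈ 1.057, ∠ ≈ 18.91°
pole (1 + j685·0.25) = 1 + j171.25 → |·| ≈ 171.25, ∠ ≈ 89.67°
pole (1 + j685·0.01) = 1 + j6.85 → |·| ≈ 6.9226, ∠ ≈ 81.69°
pole (1 + j685·0.004) = 1 + j2.74 → |·| ≈ 2.9168, ∠ ≈ 69.95°
|H| = 8 · 342.5 · 1.057 / (171.25 · 6.9226 · 2.9168) ≈ 0.83757
Gain = 20 log₁₀(0.83757) ≈ -1.54 dB
∠H = (89.83° + 18.91°) − (89.67° + 81.69° + 69.95°) = -132.57°

At ω = 1105 rad/s:
zero (1 + j1105·0.5) = 1 + j552.5 → |·| ≈ 552.5, ∠ ≈ 89.90°
zero (1 + j1105·0.0005) = 1 + j0.5525 → |·| ≈ 1.1425, ∠ ≈ 28.92°
pole (1 + j1105·0.25) = 1 + j276.25 → |·| ≈ 276.25, ∠ ≈ 89.79°
pole (1 + j1105·0.01) = 1 + j11.05 → |·| ≈ 11.095, ∠ ≈ 84.83°
pole (1 + j1105·0.004) = 1 + j4.42 → |·| ≈ 4.5317, ∠ ≈ 77.25°
|H| = 8 · 552.5 · 1.1425 / (276.25 · 11.095 · 4.5317) ≈ 0.36357
Gain = 20 log₁₀(0.36357) ≈ -8.79 dB
∠H = (89.90° + 28.92°) − (89.79° + 84.83° + 77.25°) = -133.05°

ω = 685: -1.5 dB, -132.6°; ω = 1105: -8.8 dB, -133.1°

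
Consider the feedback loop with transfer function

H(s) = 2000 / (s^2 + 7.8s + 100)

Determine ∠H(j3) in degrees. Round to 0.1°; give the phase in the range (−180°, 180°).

-14.4°

At s = jω = j3:
quadratic: (j3)² + 7.8·j3 + 100 = 91 + j23.4 → |·| ≈ 93.96, ∠ ≈ 14.42°
∠H = 0.00° − 14.42° = -14.42°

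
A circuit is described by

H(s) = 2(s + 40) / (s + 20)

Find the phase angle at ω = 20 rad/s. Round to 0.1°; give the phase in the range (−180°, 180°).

-18.4°

At s = jω = j20:
zero (s+40): 40 + j20 → |·| = √(40²+20²) = √2000 ≈ 44.721, ∠ = arctan(20/40) ≈ 26.57°
pole (s+20): 20 + j20 → |·| = √(20²+20²) = √800 ≈ 28.284, ∠ = arctan(20/20) ≈ 45.00°
∠H = 26.57° − 45.00° = -18.43°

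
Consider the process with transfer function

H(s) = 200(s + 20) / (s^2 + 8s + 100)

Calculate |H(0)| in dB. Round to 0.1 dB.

32.0 dB

H(0) = 200·20 / 100 = 40
20 log₁₀(40) ≈ 32.04 dB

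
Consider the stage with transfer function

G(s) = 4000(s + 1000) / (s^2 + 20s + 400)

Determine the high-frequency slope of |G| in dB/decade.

Each pole contributes −20 dB/decade at high frequency; each zero contributes +20 dB/decade.
Net: 1 zero(s) − 2 pole(s) → -20 dB/decade.

-20 dB/decade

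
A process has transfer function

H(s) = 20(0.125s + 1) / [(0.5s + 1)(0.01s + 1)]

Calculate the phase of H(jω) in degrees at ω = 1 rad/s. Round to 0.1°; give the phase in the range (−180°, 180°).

-20.0°

At ω = 1 rad/s:
zero (1 + j1·0.125) = 1 + j0.125 → |·| ≈ 1.0078, ∠ ≈ 7.13°
pole (1 + j1·0.5) = 1 + j0.5 → |·| ≈ 1.118, ∠ ≈ 26.57°
pole (1 + j1·0.01) = 1 + j0.01 → |·| ≈ 1, ∠ ≈ 0.57°
∠H = (7.13°) − (26.57° + 0.57°) = -20.01°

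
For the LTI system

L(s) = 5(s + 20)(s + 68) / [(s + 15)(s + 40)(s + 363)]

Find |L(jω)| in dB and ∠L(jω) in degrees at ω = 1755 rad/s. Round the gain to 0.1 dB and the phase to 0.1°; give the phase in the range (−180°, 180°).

-51.1 dB, -79.4°

At s = jω = j1755:
zero (s+20): 20 + j1755 → |·| = √(20²+1755²) = √3080425 ≈ 1755.1, ∠ = arctan(1755/20) ≈ 89.35°
zero (s+68): 68 + j1755 → |·| = √(68²+1755²) = √3084649 ≈ 1756.3, ∠ = arctan(1755/68) ≈ 87.78°
pole (s+15): 15 + j1755 → |·| = √(15²+1755²) = √3080250 ≈ 1755.1, ∠ = arctan(1755/15) ≈ 89.51°
pole (s+40): 40 + j1755 → |·| = √(40²+1755²) = √3081625 ≈ 1755.5, ∠ = arctan(1755/40) ≈ 88.69°
pole (s+363): 363 + j1755 → |·| = √(363²+1755²) = √3211794 ≈ 1792.1, ∠ = arctan(1755/363) ≈ 78.31°
|L| = 5 · 3.0825e+06 / 5.5216e+09 ≈ 0.0027913
Gain = 20 log₁₀(0.0027913) ≈ -51.08 dB
∠L = 177.13° − 256.51° = -79.38°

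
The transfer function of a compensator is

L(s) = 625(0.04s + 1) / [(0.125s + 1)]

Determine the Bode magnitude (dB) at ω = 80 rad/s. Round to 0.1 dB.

At ω = 80 rad/s:
zero (1 + j80·0.04) = 1 + j3.2 → |·| ≈ 3.3526, ∠ ≈ 72.65°
pole (1 + j80·0.125) = 1 + j10 → |·| ≈ 10.05, ∠ ≈ 84.29°
|L| = 625 · 3.3526 / (10.05) ≈ 208.5
Gain = 20 log₁₀(208.5) ≈ 46.38 dB

46.4 dB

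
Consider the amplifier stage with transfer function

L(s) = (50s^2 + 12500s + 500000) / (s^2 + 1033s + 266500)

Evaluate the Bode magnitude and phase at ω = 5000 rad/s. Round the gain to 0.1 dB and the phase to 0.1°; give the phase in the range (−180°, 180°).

Substitute s = j5000:
Numerator: 50(j5000)^2 + 12500(j5000) + 500000 = -1249500000 + j62500000
Denominator: (j5000)^2 + 1033(j5000) + 266500 = -24733500 + j5165000
|N| = √(1249500000² + 62500000²) ≈ 1.2511e+09, ∠N ≈ 177.14°
|D| = √(24733500² + 5165000²) ≈ 2.5267e+07, ∠D ≈ 168.20°
|L| = 1.2511e+09 / 2.5267e+07 ≈ 49.515
Gain = 20 log₁₀(49.515) ≈ 33.89 dB
∠L = 177.14° − 168.20° = 8.94°

33.9 dB, 8.9°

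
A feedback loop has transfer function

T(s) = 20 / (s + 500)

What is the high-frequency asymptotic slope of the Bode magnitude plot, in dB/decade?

-20 dB/decade

Each pole contributes −20 dB/decade at high frequency; each zero contributes +20 dB/decade.
Net: 0 zero(s) − 1 pole(s) → -20 dB/decade.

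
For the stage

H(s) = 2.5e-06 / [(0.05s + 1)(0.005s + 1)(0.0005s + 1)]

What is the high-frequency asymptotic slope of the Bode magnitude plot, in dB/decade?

Each pole contributes −20 dB/decade at high frequency; each zero contributes +20 dB/decade.
Net: 0 zero(s) − 3 pole(s) → -60 dB/decade.

-60 dB/decade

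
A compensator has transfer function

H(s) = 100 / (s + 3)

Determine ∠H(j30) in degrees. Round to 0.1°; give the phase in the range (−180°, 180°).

Substitute s = j30:
Numerator: 100 = 100 + j0
Denominator: (j30) + 3 = 3 + j30
|N| = √(100² + 0²) ≈ 100, ∠N ≈ 0.00°
|D| = √(3² + 30²) ≈ 30.15, ∠D ≈ 84.29°
∠H = 0.00° − 84.29° = -84.29°

-84.3°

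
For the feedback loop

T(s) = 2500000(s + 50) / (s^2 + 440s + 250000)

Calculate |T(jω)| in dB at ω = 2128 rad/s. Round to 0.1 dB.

At s = jω = j2128:
zero (s+50): 50 + j2128 → |·| = √(50²+2128²) = √4530884 ≈ 2128.6, ∠ = arctan(2128/50) ≈ 88.65°
quadratic: (j2128)² + 440·j2128 + 250000 = -4278384 + j936320 → |·| ≈ 4.3796e+06, ∠ ≈ 167.66°
|T| = 2500000 · 2128.6 / 4.3796e+06 ≈ 1215.1
Gain = 20 log₁₀(1215.1) ≈ 61.69 dB

61.7 dB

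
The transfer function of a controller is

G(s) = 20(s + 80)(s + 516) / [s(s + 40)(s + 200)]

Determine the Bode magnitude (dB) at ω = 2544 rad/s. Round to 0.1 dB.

-41.9 dB

At s = jω = j2544:
zero (s+80): 80 + j2544 → |·| = √(80²+2544²) = √6478336 ≈ 2545.3, ∠ = arctan(2544/80) ≈ 88.20°
zero (s+516): 516 + j2544 → |·| = √(516²+2544²) = √6738192 ≈ 2595.8, ∠ = arctan(2544/516) ≈ 78.53°
pole (s+40): 40 + j2544 → |·| = √(40²+2544²) = √6473536 ≈ 2544.3, ∠ = arctan(2544/40) ≈ 89.10°
pole (s+200): 200 + j2544 → |·| = √(200²+2544²) = √6511936 ≈ 2551.8, ∠ = arctan(2544/200) ≈ 85.50°
pole at origin: |s| = 2544, ∠ = 90.00° (in denominator)
|G| = 20 · 6.6071e+06 / 1.6517e+10 ≈ 0.0080004
Gain = 20 log₁₀(0.0080004) ≈ -41.94 dB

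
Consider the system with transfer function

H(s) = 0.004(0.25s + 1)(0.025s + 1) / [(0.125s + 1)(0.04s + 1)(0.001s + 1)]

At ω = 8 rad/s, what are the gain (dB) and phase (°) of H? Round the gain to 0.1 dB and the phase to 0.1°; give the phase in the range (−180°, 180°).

-44.2 dB, 11.5°

At ω = 8 rad/s:
zero (1 + j8·0.25) = 1 + j2 → |·| ≈ 2.2361, ∠ ≈ 63.43°
zero (1 + j8·0.025) = 1 + j0.2 → |·| ≈ 1.0198, ∠ ≈ 11.31°
pole (1 + j8·0.125) = 1 + j1 → |·| ≈ 1.4142, ∠ ≈ 45.00°
pole (1 + j8·0.04) = 1 + j0.32 → |·| ≈ 1.05, ∠ ≈ 17.74°
pole (1 + j8·0.001) = 1 + j0.008 → |·| ≈ 1, ∠ ≈ 0.46°
|H| = 0.004 · 2.2361 · 1.0198 / (1.4142 · 1.05 · 1) ≈ 0.0061428
Gain = 20 log₁₀(0.0061428) ≈ -44.23 dB
∠H = (63.43° + 11.31°) − (45.00° + 17.74° + 0.46°) = 11.54°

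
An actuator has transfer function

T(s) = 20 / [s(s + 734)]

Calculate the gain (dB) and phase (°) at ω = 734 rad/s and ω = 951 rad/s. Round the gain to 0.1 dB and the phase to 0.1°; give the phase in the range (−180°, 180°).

At s = jω = j734:
pole (s+734): 734 + j734 → |·| = √(734²+734²) = √1077512 ≈ 1038, ∠ = arctan(734/734) ≈ 45.00°
pole at origin: |s| = 734, ∠ = 90.00° (in denominator)
|T| = 20 / 7.6189e+05 ≈ 2.6251e-05
Gain = 20 log₁₀(2.6251e-05) ≈ -91.62 dB
∠T = 0.00° − 135.00° = -135.00°

At s = jω = j951:
pole (s+734): 734 + j951 → |·| = √(734²+951²) = √1443157 ≈ 1201.3, ∠ = arctan(951/734) ≈ 52.34°
pole at origin: |s| = 951, ∠ = 90.00° (in denominator)
|T| = 20 / 1.1424e+06 ≈ 1.7507e-05
Gain = 20 log₁₀(1.7507e-05) ≈ -95.14 dB
∠T = 0.00° − 142.34° = -142.34°

ω = 734: -91.6 dB, -135.0°; ω = 951: -95.1 dB, -142.3°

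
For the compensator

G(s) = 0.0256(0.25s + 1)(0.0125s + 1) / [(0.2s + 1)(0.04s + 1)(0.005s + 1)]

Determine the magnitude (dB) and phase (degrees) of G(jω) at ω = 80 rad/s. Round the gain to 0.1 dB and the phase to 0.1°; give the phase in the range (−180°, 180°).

At ω = 80 rad/s:
zero (1 + j80·0.25) = 1 + j20 → |·| ≈ 20.025, ∠ ≈ 87.14°
zero (1 + j80·0.0125) = 1 + j1 → |·| ≈ 1.4142, ∠ ≈ 45.00°
pole (1 + j80·0.2) = 1 + j16 → |·| ≈ 16.031, ∠ ≈ 86.42°
pole (1 + j80·0.04) = 1 + j3.2 → |·| ≈ 3.3526, ∠ ≈ 72.65°
pole (1 + j80·0.005) = 1 + j0.4 → |·| ≈ 1.077, ∠ ≈ 21.80°
|G| = 0.0256 · 20.025 · 1.4142 / (16.031 · 3.3526 · 1.077) ≈ 0.012525
Gain = 20 log₁₀(0.012525) ≈ -38.04 dB
∠G = (87.14° + 45.00°) − (86.42° + 72.65° + 21.80°) = -48.73°

-38.0 dB, -48.7°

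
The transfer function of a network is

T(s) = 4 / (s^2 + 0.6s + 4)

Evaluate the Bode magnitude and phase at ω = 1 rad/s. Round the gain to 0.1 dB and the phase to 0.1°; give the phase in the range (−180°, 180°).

At s = jω = j1:
quadratic: (j1)² + 0.6·j1 + 4 = 3 + j0.6 → |·| ≈ 3.0594, ∠ ≈ 11.31°
|T| = 4 / 3.0594 ≈ 1.3074
Gain = 20 log₁₀(1.3074) ≈ 2.33 dB
∠T = 0.00° − 11.31° = -11.31°

2.3 dB, -11.3°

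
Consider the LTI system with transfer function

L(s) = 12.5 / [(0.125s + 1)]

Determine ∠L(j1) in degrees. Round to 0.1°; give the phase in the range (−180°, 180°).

At ω = 1 rad/s:
pole (1 + j1·0.125) = 1 + j0.125 → |·| ≈ 1.0078, ∠ ≈ 7.13°
∠L = (0°) − (7.13°) = -7.13°

-7.1°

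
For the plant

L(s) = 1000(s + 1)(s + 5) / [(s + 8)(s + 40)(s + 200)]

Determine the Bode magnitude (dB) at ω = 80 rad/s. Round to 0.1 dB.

At s = jω = j80:
zero (s+1): 1 + j80 → |·| = √(1²+80²) = √6401 ≈ 80.006, ∠ = arctan(80/1) ≈ 89.28°
zero (s+5): 5 + j80 → |·| = √(5²+80²) = √6425 ≈ 80.156, ∠ = arctan(80/5) ≈ 86.42°
pole (s+8): 8 + j80 → |·| = √(8²+80²) = √6464 ≈ 80.399, ∠ = arctan(80/8) ≈ 84.29°
pole (s+40): 40 + j80 → |·| = √(40²+80²) = √8000 ≈ 89.443, ∠ = arctan(80/40) ≈ 63.43°
pole (s+200): 200 + j80 → |·| = √(200²+80²) = √46400 ≈ 215.41, ∠ = arctan(80/200) ≈ 21.80°
|L| = 1000 · 6413 / 1.549e+06 ≈ 4.1401
Gain = 20 log₁₀(4.1401) ≈ 12.34 dB

12.3 dB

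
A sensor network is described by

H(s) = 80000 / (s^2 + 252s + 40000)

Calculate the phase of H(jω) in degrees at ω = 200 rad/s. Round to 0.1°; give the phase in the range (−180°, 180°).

At s = jω = j200:
quadratic: (j200)² + 252·j200 + 40000 = 0 + j50400 → |·| ≈ 50400, ∠ ≈ 90.00°
∠H = 0.00° − 90.00° = -90.00°

-90.0°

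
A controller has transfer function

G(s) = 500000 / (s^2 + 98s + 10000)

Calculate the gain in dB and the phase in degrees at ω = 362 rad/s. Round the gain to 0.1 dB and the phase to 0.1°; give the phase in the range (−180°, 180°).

At s = jω = j362:
quadratic: (j362)² + 98·j362 + 10000 = -121044 + j35476 → |·| ≈ 1.2614e+05, ∠ ≈ 163.67°
|G| = 500000 / 1.2614e+05 ≈ 3.9638
Gain = 20 log₁₀(3.9638) ≈ 11.96 dB
∠G = 0.00° − 163.67° = -163.67°

12.0 dB, -163.7°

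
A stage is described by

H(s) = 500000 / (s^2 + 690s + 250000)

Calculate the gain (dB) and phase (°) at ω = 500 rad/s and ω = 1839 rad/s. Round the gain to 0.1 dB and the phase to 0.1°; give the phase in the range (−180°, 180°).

At s = jω = j500:
quadratic: (j500)² + 690·j500 + 250000 = 0 + j345000 → |·| ≈ 3.45e+05, ∠ ≈ 90.00°
|H| = 500000 / 3.45e+05 ≈ 1.4493
Gain = 20 log₁₀(1.4493) ≈ 3.22 dB
∠H = 0.00° − 90.00° = -90.00°

At s = jω = j1839:
quadratic: (j1839)² + 690·j1839 + 250000 = -3131921 + j1268910 → |·| ≈ 3.3792e+06, ∠ ≈ 157.94°
|H| = 500000 / 3.3792e+06 ≈ 0.14796
Gain = 20 log₁₀(0.14796) ≈ -16.60 dB
∠H = 0.00° − 157.94° = -157.94°

ω = 500: 3.2 dB, -90.0°; ω = 1839: -16.6 dB, -157.9°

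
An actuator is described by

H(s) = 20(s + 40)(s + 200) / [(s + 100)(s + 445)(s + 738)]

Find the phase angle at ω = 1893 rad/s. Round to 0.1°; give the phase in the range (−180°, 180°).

-59.7°

At s = jω = j1893:
zero (s+40): 40 + j1893 → |·| = √(40²+1893²) = √3585049 ≈ 1893.4, ∠ = arctan(1893/40) ≈ 88.79°
zero (s+200): 200 + j1893 → |·| = √(200²+1893²) = √3623449 ≈ 1903.5, ∠ = arctan(1893/200) ≈ 83.97°
pole (s+100): 100 + j1893 → |·| = √(100²+1893²) = √3593449 ≈ 1895.6, ∠ = arctan(1893/100) ≈ 86.98°
pole (s+445): 445 + j1893 → |·| = √(445²+1893²) = √3781474 ≈ 1944.6, ∠ = arctan(1893/445) ≈ 76.77°
pole (s+738): 738 + j1893 → |·| = √(738²+1893²) = √4128093 ≈ 2031.8, ∠ = arctan(1893/738) ≈ 68.70°
∠H = 172.76° − 232.45° = -59.69°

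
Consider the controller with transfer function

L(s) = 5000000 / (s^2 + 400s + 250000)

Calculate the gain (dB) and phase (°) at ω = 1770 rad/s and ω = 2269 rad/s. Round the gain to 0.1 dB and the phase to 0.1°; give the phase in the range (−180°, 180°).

At s = jω = j1770:
quadratic: (j1770)² + 400·j1770 + 250000 = -2882900 + j708000 → |·| ≈ 2.9686e+06, ∠ ≈ 166.20°
|L| = 5000000 / 2.9686e+06 ≈ 1.6843
Gain = 20 log₁₀(1.6843) ≈ 4.53 dB
∠L = 0.00° − 166.20° = -166.20°

At s = jω = j2269:
quadratic: (j2269)² + 400·j2269 + 250000 = -4898361 + j907600 → |·| ≈ 4.9817e+06, ∠ ≈ 169.50°
|L| = 5000000 / 4.9817e+06 ≈ 1.0037
Gain = 20 log₁₀(1.0037) ≈ 0.03 dB
∠L = 0.00° − 169.50° = -169.50°

ω = 1770: 4.5 dB, -166.2°; ω = 2269: 0.0 dB, -169.5°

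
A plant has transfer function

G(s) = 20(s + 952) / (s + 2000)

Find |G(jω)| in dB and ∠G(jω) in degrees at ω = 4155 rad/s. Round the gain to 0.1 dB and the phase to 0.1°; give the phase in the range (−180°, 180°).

At s = jω = j4155:
zero (s+952): 952 + j4155 → |·| = √(952²+4155²) = √18170329 ≈ 4262.7, ∠ = arctan(4155/952) ≈ 77.10°
pole (s+2000): 2000 + j4155 → |·| = √(2000²+4155²) = √21264025 ≈ 4611.3, ∠ = arctan(4155/2000) ≈ 64.30°
|G| = 20 · 4262.7 / 4611.3 ≈ 18.488
Gain = 20 log₁₀(18.488) ≈ 25.34 dB
∠G = 77.10° − 64.30° = 12.80°

25.3 dB, 12.8°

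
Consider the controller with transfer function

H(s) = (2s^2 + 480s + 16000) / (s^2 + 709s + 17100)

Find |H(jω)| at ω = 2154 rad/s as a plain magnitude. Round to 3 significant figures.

Substitute s = j2154:
Numerator: 2(j2154)^2 + 480(j2154) + 16000 = -9263432 + j1033920
Denominator: (j2154)^2 + 709(j2154) + 17100 = -4622616 + j1527186
|N| = √(9263432² + 1033920²) ≈ 9.321e+06, ∠N ≈ 173.63°
|D| = √(4622616² + 1527186²) ≈ 4.8684e+06, ∠D ≈ 161.72°
|H| = 9.321e+06 / 4.8684e+06 ≈ 1.9146

1.91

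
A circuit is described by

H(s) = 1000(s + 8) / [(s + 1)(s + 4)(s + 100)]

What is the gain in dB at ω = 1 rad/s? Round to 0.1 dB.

22.8 dB

At s = jω = j1:
zero (s+8): 8 + j1 → |·| = √(8²+1²) = √65 ≈ 8.0623, ∠ = arctan(1/8) ≈ 7.13°
pole (s+1): 1 + j1 → |·| = √(1²+1²) = √2 ≈ 1.4142, ∠ = arctan(1/1) ≈ 45.00°
pole (s+4): 4 + j1 → |·| = √(4²+1²) = √17 ≈ 4.1231, ∠ = arctan(1/4) ≈ 14.04°
pole (s+100): 100 + j1 → |·| = √(100²+1²) = √10001 ≈ 100, ∠ = arctan(1/100) ≈ 0.57°
|H| = 1000 · 8.0623 / 583.09 ≈ 13.827
Gain = 20 log₁₀(13.827) ≈ 22.81 dB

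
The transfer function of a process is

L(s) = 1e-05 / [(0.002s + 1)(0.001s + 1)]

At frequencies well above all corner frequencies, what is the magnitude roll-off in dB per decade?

Each pole contributes −20 dB/decade at high frequency; each zero contributes +20 dB/decade.
Net: 0 zero(s) − 2 pole(s) → -40 dB/decade.

-40 dB/decade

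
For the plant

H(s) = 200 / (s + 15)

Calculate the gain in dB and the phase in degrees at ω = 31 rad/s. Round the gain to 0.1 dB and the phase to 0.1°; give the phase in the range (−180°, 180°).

At s = jω = j31:
pole (s+15): 15 + j31 → |·| = √(15²+31²) = √1186 ≈ 34.438, ∠ = arctan(31/15) ≈ 64.18°
|H| = 200 / 34.438 ≈ 5.8075
Gain = 20 log₁₀(5.8075) ≈ 15.28 dB
∠H = 0.00° − 64.18° = -64.18°

15.3 dB, -64.2°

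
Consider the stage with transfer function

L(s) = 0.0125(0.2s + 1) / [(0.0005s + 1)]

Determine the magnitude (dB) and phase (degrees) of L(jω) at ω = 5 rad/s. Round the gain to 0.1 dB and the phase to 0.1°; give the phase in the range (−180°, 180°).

-35.1 dB, 44.9°

At ω = 5 rad/s:
zero (1 + j5·0.2) = 1 + j1 → |·| ≈ 1.4142, ∠ ≈ 45.00°
pole (1 + j5·0.0005) = 1 + j0.0025 → |·| ≈ 1, ∠ ≈ 0.14°
|L| = 0.0125 · 1.4142 / (1) ≈ 0.017677
Gain = 20 log₁₀(0.017677) ≈ -35.05 dB
∠L = (45.00°) − (0.14°) = 44.86°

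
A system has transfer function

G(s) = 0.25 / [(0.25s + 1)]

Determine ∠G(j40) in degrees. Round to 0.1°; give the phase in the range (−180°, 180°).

At ω = 40 rad/s:
pole (1 + j40·0.25) = 1 + j10 → |·| ≈ 10.05, ∠ ≈ 84.29°
∠G = (0°) − (84.29°) = -84.29°

-84.3°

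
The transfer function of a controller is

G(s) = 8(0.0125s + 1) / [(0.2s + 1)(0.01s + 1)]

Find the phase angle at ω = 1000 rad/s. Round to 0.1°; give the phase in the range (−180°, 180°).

At ω = 1000 rad/s:
zero (1 + j1000·0.0125) = 1 + j12.5 → |·| ≈ 12.54, ∠ ≈ 85.43°
pole (1 + j1000·0.2) = 1 + j200 → |·| ≈ 200, ∠ ≈ 89.71°
pole (1 + j1000·0.01) = 1 + j10 → |·| ≈ 10.05, ∠ ≈ 84.29°
∠G = (85.43°) − (89.71° + 84.29°) = -88.57°

-88.6°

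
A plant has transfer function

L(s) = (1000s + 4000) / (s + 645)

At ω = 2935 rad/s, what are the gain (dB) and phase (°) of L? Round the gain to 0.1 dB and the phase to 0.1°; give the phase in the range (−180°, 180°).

Substitute s = j2935:
Numerator: 1000(j2935) + 4000 = 4000 + j2935000
Denominator: (j2935) + 645 = 645 + j2935
|N| = √(4000² + 2935000²) ≈ 2.935e+06, ∠N ≈ 89.92°
|D| = √(645² + 2935²) ≈ 3005, ∠D ≈ 77.61°
|L| = 2.935e+06 / 3005 ≈ 976.71
Gain = 20 log₁₀(976.71) ≈ 59.80 dB
∠L = 89.92° − 77.61° = 12.31°

59.8 dB, 12.3°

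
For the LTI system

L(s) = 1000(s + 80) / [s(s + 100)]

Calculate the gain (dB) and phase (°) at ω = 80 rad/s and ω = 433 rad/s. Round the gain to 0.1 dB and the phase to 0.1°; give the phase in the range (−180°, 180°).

ω = 80: 20.9 dB, -83.7°; ω = 433: 7.2 dB, -87.5°

At s = jω = j80:
zero (s+80): 80 + j80 → |·| = √(80²+80²) = √12800 ≈ 113.14, ∠ = arctan(80/80) ≈ 45.00°
pole (s+100): 100 + j80 → |·| = √(100²+80²) = √16400 ≈ 128.06, ∠ = arctan(80/100) ≈ 38.66°
pole at origin: |s| = 80, ∠ = 90.00° (in denominator)
|L| = 1000 · 113.14 / 10245 ≈ 11.043
Gain = 20 log₁₀(11.043) ≈ 20.86 dB
∠L = 45.00° − 128.66° = -83.66°

At s = jω = j433:
zero (s+80): 80 + j433 → |·| = √(80²+433²) = √193889 ≈ 440.33, ∠ = arctan(433/80) ≈ 79.53°
pole (s+100): 100 + j433 → |·| = √(100²+433²) = √197489 ≈ 444.4, ∠ = arctan(433/100) ≈ 77.00°
pole at origin: |s| = 433, ∠ = 90.00° (in denominator)
|L| = 1000 · 440.33 / 1.9243e+05 ≈ 2.2883
Gain = 20 log₁₀(2.2883) ≈ 7.19 dB
∠L = 79.53° − 167.00° = -87.47°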